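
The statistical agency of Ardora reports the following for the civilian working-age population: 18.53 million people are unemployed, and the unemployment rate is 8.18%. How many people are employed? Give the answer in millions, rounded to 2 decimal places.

Labor force = U / u = 18.53 / 0.0818 ≈ 226.53 million.
Employed = labor force − unemployed = 226.53 − 18.53 = 208.00 million.

About 208.00 million are employed.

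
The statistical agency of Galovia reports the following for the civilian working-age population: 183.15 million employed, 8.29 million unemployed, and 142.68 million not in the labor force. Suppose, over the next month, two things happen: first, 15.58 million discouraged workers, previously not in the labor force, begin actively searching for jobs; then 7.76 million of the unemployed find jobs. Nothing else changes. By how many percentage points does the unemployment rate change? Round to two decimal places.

Initially, labor force = 183.15 + 8.29 = 191.44 million, so u = 8.29/191.44 = 4.33%.
After the first change, unemployed and labor force both rise by 15.58 → E = 183.15, U = 23.87, labor force = 207.02 million.
After the second change, unemployed falls and employed rises by 7.76; labor force unchanged → E = 190.91, U = 16.11, labor force = 207.02 million.
New unemployment rate = 16.11 / 207.02 = 7.78%.
Change = 7.78% − 4.33% = +3.45 percentage points.

The unemployment rate changes by +3.45 percentage points.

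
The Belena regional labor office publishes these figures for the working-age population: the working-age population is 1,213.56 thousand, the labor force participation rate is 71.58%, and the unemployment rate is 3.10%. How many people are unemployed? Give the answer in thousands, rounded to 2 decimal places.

Labor force = 0.7158 × 1,213.56 = 868.67 thousand.
Unemployed = 0.0310 × 868.67 ≈ 26.93 thousand.

About 26.93 thousand are unemployed.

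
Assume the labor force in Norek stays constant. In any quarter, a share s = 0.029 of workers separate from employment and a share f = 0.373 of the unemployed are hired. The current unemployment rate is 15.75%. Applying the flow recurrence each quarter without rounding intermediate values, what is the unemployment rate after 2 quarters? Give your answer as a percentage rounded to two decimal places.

Unemployment rate after two quarters ≈ 10.27%.

With a fixed labor force, u_{t+1} = u_t + s·(1−u_t) − f·u_t = u_t·(1−s−f) + s.
Here 1−s−f = 0.598 and s = 0.029.
u_1 = 0.157500 × 0.598 + 0.029 = 0.123185.
u_2 = 0.123185 × 0.598 + 0.029 = 0.102665.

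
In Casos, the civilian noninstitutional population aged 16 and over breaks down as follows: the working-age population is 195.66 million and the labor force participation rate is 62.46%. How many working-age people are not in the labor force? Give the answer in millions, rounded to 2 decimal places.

About 73.45 million are not in the labor force.

Share not in the labor force = 1 − 0.6246 = 0.3754.
Not in labor force = 0.3754 × 195.66 ≈ 73.45 million.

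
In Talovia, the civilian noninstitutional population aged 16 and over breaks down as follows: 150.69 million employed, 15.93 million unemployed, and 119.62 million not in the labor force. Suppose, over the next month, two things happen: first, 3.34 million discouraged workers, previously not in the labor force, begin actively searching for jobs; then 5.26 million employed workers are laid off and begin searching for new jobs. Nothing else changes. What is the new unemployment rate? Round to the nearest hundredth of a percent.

New unemployment rate ≈ 14.43%.

Initially, labor force = 150.69 + 15.93 = 166.62 million, so u = 15.93/166.62 = 9.56%.
After the first change, unemployed and labor force both rise by 3.34 → E = 150.69, U = 19.27, labor force = 169.96 million.
After the second change, employed falls and unemployed rises by 5.26; labor force unchanged → E = 145.43, U = 24.53, labor force = 169.96 million.
New unemployment rate = 24.53 / 169.96 = 14.43%.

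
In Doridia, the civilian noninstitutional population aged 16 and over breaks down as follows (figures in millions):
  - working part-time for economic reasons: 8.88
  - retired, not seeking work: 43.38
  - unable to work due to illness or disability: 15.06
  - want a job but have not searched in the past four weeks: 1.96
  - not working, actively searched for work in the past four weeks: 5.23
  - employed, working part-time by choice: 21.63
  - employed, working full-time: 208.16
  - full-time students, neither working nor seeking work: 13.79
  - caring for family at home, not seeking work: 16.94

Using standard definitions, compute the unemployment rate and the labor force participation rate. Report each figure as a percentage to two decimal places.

Employed = 8.88 + 21.63 + 208.16 = 238.67 million (anyone who worked, including part-time for economic reasons, counts as employed).
Unemployed = 5.23 million.
Labor force = 238.67 + 5.23 = 243.90 million.
Not in labor force = 43.38 + 15.06 + 1.96 + 13.79 + 16.94 = 91.13 million (those not working and not actively searching are outside the labor force — including those who want a job but have given up searching).
Civilian working-age population = 243.90 + 91.13 = 335.03 million.
Unemployment rate = 5.23 / 243.90 = 2.14%.
Labor force participation rate = 243.90 / 335.03 = 72.80%.

Unemployment rate ≈ 2.14%; labor force participation rate ≈ 72.80%.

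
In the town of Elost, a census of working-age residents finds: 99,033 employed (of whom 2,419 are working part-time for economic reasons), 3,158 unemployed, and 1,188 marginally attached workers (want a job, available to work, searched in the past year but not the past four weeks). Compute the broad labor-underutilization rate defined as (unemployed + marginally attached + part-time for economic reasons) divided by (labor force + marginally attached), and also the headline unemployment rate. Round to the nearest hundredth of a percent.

Broad underutilization rate ≈ 6.54%; headline unemployment rate ≈ 3.09%.

Labor force = 99,033 + 3,158 = 102,191.
Numerator = 3,158 + 1,188 + 2,419 = 6,765.
Denominator = 102,191 + 1,188 = 103,379.
Broad rate = 6,765 / 103,379 = 6.54%.
Headline unemployment rate = 3,158 / 102,191 = 3.09%.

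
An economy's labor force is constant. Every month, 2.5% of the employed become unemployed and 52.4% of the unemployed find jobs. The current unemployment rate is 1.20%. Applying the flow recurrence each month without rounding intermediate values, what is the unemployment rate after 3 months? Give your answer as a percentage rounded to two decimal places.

Unemployment rate after three months ≈ 4.25%.

With a fixed labor force, u_{t+1} = u_t + s·(1−u_t) − f·u_t = u_t·(1−s−f) + s.
Here 1−s−f = 0.451 and s = 0.025.
u_1 = 0.012000 × 0.451 + 0.025 = 0.030412.
u_2 = 0.030412 × 0.451 + 0.025 = 0.038716.
u_3 = 0.038716 × 0.451 + 0.025 = 0.042461.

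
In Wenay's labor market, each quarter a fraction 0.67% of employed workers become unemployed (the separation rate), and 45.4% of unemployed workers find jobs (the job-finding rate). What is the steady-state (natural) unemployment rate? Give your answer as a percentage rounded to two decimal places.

Steady-state unemployment rate ≈ 1.45%.

At steady state the flows balance: s·E = f·U, so U/(E+U) = s/(s+f).
u* = 0.67 / (0.67 + 45.4) = 0.67 / 46.07 = 1.45%.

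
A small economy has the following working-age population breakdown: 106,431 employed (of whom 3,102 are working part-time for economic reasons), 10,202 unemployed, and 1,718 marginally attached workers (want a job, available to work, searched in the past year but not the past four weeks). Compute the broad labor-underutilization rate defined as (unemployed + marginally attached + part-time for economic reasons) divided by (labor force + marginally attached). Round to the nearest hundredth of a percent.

Broad underutilization rate ≈ 12.69%.

Labor force = 106,431 + 10,202 = 116,633.
Numerator = 10,202 + 1,718 + 3,102 = 15,022.
Denominator = 116,633 + 1,718 = 118,351.
Broad rate = 15,022 / 118,351 = 12.69%.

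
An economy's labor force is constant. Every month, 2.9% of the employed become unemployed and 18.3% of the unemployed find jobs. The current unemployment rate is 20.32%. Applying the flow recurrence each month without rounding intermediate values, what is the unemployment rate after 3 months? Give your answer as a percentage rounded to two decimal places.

With a fixed labor force, u_{t+1} = u_t + s·(1−u_t) − f·u_t = u_t·(1−s−f) + s.
Here 1−s−f = 0.788 and s = 0.029.
u_1 = 0.203200 × 0.788 + 0.029 = 0.189122.
u_2 = 0.189122 × 0.788 + 0.029 = 0.178028.
u_3 = 0.178028 × 0.788 + 0.029 = 0.169286.

Unemployment rate after three months ≈ 16.93%.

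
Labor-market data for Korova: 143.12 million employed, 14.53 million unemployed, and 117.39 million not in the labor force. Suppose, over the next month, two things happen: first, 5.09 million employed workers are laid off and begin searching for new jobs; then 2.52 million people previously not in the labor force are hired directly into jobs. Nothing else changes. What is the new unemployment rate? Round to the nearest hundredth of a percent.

Initially, labor force = 143.12 + 14.53 = 157.65 million, so u = 14.53/157.65 = 9.22%.
After the first change, employed falls and unemployed rises by 5.09; labor force unchanged → E = 138.03, U = 19.62, labor force = 157.65 million.
After the second change, employed and labor force both rise by 2.52; unemployed unchanged → E = 140.55, U = 19.62, labor force = 160.17 million.
New unemployment rate = 19.62 / 160.17 = 12.25%.

New unemployment rate ≈ 12.25%.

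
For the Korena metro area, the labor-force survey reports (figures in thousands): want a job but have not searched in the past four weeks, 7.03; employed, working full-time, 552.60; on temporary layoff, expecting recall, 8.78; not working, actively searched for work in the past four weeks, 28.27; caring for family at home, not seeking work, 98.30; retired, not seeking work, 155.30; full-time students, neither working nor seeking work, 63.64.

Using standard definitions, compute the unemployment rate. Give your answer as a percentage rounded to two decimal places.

Employed = 552.60 thousand.
Unemployed = 8.78 + 28.27 = 37.05 thousand (jobless and actively searching, or on temporary layoff).
Labor force = 552.60 + 37.05 = 589.65 thousand.
Unemployment rate = 37.05 / 589.65 = 6.28%.

Unemployment rate ≈ 6.28%.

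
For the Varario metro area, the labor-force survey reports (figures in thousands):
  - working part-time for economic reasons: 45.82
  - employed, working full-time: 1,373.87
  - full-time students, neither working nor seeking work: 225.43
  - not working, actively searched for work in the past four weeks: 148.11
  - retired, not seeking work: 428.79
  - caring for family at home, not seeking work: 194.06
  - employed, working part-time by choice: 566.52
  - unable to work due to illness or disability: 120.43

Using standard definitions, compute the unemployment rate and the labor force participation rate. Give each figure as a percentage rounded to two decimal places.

Unemployment rate ≈ 6.94%; labor force participation rate ≈ 68.78%.

Employed = 45.82 + 1,373.87 + 566.52 = 1,986.21 thousand (anyone who worked, including part-time for economic reasons, counts as employed).
Unemployed = 148.11 thousand.
Labor force = 1,986.21 + 148.11 = 2,134.32 thousand.
Not in labor force = 225.43 + 428.79 + 194.06 + 120.43 = 968.71 thousand (those not working and not actively searching are outside the labor force).
Civilian working-age population = 2,134.32 + 968.71 = 3,103.03 thousand.
Unemployment rate = 148.11 / 2,134.32 = 6.94%.
Labor force participation rate = 2,134.32 / 3,103.03 = 68.78%.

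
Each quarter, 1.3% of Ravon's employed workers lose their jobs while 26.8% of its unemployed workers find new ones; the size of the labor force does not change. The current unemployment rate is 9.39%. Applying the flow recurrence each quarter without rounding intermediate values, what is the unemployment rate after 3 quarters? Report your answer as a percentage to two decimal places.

Unemployment rate after three quarters ≈ 6.40%.

With a fixed labor force, u_{t+1} = u_t + s·(1−u_t) − f·u_t = u_t·(1−s−f) + s.
Here 1−s−f = 0.719 and s = 0.013.
u_1 = 0.093900 × 0.719 + 0.013 = 0.080514.
u_2 = 0.080514 × 0.719 + 0.013 = 0.070890.
u_3 = 0.070890 × 0.719 + 0.013 = 0.063970.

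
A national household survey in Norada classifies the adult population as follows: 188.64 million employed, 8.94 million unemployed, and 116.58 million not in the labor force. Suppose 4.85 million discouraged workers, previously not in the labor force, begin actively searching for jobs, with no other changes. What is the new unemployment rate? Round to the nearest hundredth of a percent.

Initially, labor force = 188.64 + 8.94 = 197.58 million, so u = 8.94/197.58 = 4.52%.
After the change, unemployed and labor force both rise by 4.85 → E = 188.64, U = 13.79, labor force = 202.43 million.
New unemployment rate = 13.79 / 202.43 = 6.81%.

New unemployment rate ≈ 6.81%.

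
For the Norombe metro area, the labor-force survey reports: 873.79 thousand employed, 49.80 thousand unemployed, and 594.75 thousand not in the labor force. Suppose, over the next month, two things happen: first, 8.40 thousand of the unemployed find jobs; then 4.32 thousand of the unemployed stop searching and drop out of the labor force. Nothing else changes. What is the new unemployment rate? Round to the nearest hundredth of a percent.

New unemployment rate ≈ 4.03%.

Initially, labor force = 873.79 + 49.80 = 923.59 thousand, so u = 49.80/923.59 = 5.39%.
After the first change, unemployed falls and employed rises by 8.40; labor force unchanged → E = 882.19, U = 41.40, labor force = 923.59 thousand.
After the second change, unemployed and labor force both fall by 4.32 → E = 882.19, U = 37.08, labor force = 919.27 thousand.
New unemployment rate = 37.08 / 919.27 = 4.03%.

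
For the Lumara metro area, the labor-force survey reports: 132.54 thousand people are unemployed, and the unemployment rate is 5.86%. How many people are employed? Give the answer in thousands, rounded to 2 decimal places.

Labor force = U / u = 132.54 / 0.0586 ≈ 2,261.77 thousand.
Employed = labor force − unemployed = 2,261.77 − 132.54 = 2,129.23 thousand.

About 2,129.23 thousand are employed.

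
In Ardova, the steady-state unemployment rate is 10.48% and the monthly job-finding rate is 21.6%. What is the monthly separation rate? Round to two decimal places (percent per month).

Separation rate ≈ 2.53% per month.

From u* = s/(s+f): s = u·f/(1−u).
s = 0.1048 × 21.6 / (1 − 0.1048) = 2.2637 / 0.8952 ≈ 2.53% per month.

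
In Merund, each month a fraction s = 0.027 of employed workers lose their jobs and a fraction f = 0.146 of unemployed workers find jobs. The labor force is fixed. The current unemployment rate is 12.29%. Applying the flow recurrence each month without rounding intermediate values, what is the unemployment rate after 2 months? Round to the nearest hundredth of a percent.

With a fixed labor force, u_{t+1} = u_t + s·(1−u_t) − f·u_t = u_t·(1−s−f) + s.
Here 1−s−f = 0.827 and s = 0.027.
u_1 = 0.122900 × 0.827 + 0.027 = 0.128638.
u_2 = 0.128638 × 0.827 + 0.027 = 0.133384.

Unemployment rate after two months ≈ 13.34%.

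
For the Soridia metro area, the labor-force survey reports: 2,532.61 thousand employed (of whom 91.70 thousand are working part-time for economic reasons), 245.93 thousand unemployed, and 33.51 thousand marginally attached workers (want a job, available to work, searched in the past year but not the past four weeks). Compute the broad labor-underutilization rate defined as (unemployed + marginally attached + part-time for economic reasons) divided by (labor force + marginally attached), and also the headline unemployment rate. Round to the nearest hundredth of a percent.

Broad underutilization rate ≈ 13.20%; headline unemployment rate ≈ 8.85%.

Labor force = 2,532.61 + 245.93 = 2,778.54 thousand.
Numerator = 245.93 + 33.51 + 91.70 = 371.14 thousand.
Denominator = 2,778.54 + 33.51 = 2,812.05 thousand.
Broad rate = 371.14 / 2,812.05 = 13.20%.
Headline unemployment rate = 245.93 / 2,778.54 = 8.85%.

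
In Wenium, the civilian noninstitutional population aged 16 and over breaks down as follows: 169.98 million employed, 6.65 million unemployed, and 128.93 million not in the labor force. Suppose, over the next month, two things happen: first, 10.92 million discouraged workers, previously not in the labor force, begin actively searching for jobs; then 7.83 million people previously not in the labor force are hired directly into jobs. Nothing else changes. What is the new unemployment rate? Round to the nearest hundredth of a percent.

New unemployment rate ≈ 8.99%.

Initially, labor force = 169.98 + 6.65 = 176.63 million, so u = 6.65/176.63 = 3.76%.
After the first change, unemployed and labor force both rise by 10.92 → E = 169.98, U = 17.57, labor force = 187.55 million.
After the second change, employed and labor force both rise by 7.83; unemployed unchanged → E = 177.81, U = 17.57, labor force = 195.38 million.
New unemployment rate = 17.57 / 195.38 = 8.99%.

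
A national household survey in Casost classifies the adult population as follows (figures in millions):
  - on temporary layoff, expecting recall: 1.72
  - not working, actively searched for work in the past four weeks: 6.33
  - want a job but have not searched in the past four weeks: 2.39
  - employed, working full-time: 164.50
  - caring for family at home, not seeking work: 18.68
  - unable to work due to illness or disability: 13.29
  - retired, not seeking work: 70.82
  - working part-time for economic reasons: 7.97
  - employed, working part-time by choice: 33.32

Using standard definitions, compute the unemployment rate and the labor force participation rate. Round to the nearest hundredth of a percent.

Unemployment rate ≈ 3.76%; labor force participation rate ≈ 67.03%.

Employed = 164.50 + 7.97 + 33.32 = 205.79 million (anyone who worked, including part-time for economic reasons, counts as employed).
Unemployed = 1.72 + 6.33 = 8.05 million (jobless and actively searching, or on temporary layoff).
Labor force = 205.79 + 8.05 = 213.84 million.
Not in labor force = 2.39 + 18.68 + 13.29 + 70.82 = 105.18 million (those not working and not actively searching are outside the labor force — including those who want a job but have given up searching).
Civilian working-age population = 213.84 + 105.18 = 319.02 million.
Unemployment rate = 8.05 / 213.84 = 3.76%.
Labor force participation rate = 213.84 / 319.02 = 67.03%.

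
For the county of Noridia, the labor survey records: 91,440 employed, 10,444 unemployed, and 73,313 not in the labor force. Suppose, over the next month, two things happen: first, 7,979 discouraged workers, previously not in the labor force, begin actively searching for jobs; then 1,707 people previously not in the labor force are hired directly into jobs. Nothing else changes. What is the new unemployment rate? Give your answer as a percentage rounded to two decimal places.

Initially, labor force = 91,440 + 10,444 = 101,884, so u = 10,444/101,884 = 10.25%.
After the first change, unemployed and labor force both rise by 7,979 → E = 91,440, U = 18,423, labor force = 109,863.
After the second change, employed and labor force both rise by 1,707; unemployed unchanged → E = 93,147, U = 18,423, labor force = 111,570.
New unemployment rate = 18,423 / 111,570 = 16.51%.

New unemployment rate ≈ 16.51%.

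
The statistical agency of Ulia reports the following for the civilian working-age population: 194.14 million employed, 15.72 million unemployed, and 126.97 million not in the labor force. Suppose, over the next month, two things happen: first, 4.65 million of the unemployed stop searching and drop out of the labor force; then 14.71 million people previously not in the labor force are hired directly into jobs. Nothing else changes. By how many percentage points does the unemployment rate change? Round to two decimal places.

Initially, labor force = 194.14 + 15.72 = 209.86 million, so u = 15.72/209.86 = 7.49%.
After the first change, unemployed and labor force both fall by 4.65 → E = 194.14, U = 11.07, labor force = 205.21 million.
After the second change, employed and labor force both rise by 14.71; unemployed unchanged → E = 208.85, U = 11.07, labor force = 219.92 million.
New unemployment rate = 11.07 / 219.92 = 5.03%.
Change = 5.03% − 7.49% = −2.46 percentage points.

The unemployment rate changes by −2.46 percentage points.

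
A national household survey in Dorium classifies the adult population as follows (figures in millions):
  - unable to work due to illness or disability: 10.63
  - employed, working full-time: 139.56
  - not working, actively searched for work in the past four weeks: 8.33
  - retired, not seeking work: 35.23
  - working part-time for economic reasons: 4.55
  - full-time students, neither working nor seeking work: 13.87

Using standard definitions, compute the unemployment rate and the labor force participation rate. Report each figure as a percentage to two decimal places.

Employed = 139.56 + 4.55 = 144.11 million (anyone who worked, including part-time for economic reasons, counts as employed).
Unemployed = 8.33 million.
Labor force = 144.11 + 8.33 = 152.44 million.
Not in labor force = 10.63 + 35.23 + 13.87 = 59.73 million (those not working and not actively searching are outside the labor force).
Civilian working-age population = 152.44 + 59.73 = 212.17 million.
Unemployment rate = 8.33 / 152.44 = 5.46%.
Labor force participation rate = 152.44 / 212.17 = 71.85%.

Unemployment rate ≈ 5.46%; labor force participation rate ≈ 71.85%.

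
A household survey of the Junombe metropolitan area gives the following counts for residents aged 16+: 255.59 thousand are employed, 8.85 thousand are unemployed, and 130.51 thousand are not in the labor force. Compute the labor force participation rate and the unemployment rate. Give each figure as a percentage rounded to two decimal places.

Labor force = employed + unemployed = 255.59 + 8.85 = 264.44 thousand.
Working-age population = 264.44 + 130.51 = 394.95 thousand.
Unemployment rate = 8.85 / 264.44 = 3.35%.
Labor force participation rate = 264.44 / 394.95 = 66.96%.

Labor force participation rate ≈ 66.96%; unemployment rate ≈ 3.35%.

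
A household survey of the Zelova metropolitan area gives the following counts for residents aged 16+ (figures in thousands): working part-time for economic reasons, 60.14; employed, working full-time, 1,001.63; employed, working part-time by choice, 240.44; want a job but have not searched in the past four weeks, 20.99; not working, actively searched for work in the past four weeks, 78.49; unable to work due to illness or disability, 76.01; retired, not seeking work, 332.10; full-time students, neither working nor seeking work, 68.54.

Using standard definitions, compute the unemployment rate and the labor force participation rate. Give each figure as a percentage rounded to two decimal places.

Employed = 60.14 + 1,001.63 + 240.44 = 1,302.21 thousand (anyone who worked, including part-time for economic reasons, counts as employed).
Unemployed = 78.49 thousand.
Labor force = 1,302.21 + 78.49 = 1,380.70 thousand.
Not in labor force = 20.99 + 76.01 + 332.10 + 68.54 = 497.64 thousand (those not working and not actively searching are outside the labor force — including those who want a job but have given up searching).
Civilian working-age population = 1,380.70 + 497.64 = 1,878.34 thousand.
Unemployment rate = 78.49 / 1,380.70 = 5.68%.
Labor force participation rate = 1,380.70 / 1,878.34 = 73.51%.

Unemployment rate ≈ 5.68%; labor force participation rate ≈ 73.51%.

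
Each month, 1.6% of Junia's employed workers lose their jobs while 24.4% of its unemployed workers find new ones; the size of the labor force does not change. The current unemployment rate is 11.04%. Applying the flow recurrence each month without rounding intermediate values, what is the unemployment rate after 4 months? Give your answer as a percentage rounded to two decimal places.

With a fixed labor force, u_{t+1} = u_t + s·(1−u_t) − f·u_t = u_t·(1−s−f) + s.
Here 1−s−f = 0.740 and s = 0.016.
u_1 = 0.110400 × 0.740 + 0.016 = 0.097696.
u_2 = 0.097696 × 0.740 + 0.016 = 0.088295.
u_3 = 0.088295 × 0.740 + 0.016 = 0.081338.
u_4 = 0.081338 × 0.740 + 0.016 = 0.076190.

Unemployment rate after four months ≈ 7.62%.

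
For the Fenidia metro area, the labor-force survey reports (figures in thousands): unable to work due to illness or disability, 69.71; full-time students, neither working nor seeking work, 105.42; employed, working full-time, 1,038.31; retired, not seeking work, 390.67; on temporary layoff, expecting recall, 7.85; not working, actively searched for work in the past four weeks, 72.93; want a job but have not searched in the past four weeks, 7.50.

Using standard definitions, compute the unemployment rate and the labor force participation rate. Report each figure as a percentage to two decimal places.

Unemployment rate ≈ 7.22%; labor force participation rate ≈ 66.12%.

Employed = 1,038.31 thousand.
Unemployed = 7.85 + 72.93 = 80.78 thousand (jobless and actively searching, or on temporary layoff).
Labor force = 1,038.31 + 80.78 = 1,119.09 thousand.
Not in labor force = 69.71 + 105.42 + 390.67 + 7.50 = 573.30 thousand (those not working and not actively searching are outside the labor force — including those who want a job but have given up searching).
Civilian working-age population = 1,119.09 + 573.30 = 1,692.39 thousand.
Unemployment rate = 80.78 / 1,119.09 = 7.22%.
Labor force participation rate = 1,119.09 / 1,692.39 = 66.12%.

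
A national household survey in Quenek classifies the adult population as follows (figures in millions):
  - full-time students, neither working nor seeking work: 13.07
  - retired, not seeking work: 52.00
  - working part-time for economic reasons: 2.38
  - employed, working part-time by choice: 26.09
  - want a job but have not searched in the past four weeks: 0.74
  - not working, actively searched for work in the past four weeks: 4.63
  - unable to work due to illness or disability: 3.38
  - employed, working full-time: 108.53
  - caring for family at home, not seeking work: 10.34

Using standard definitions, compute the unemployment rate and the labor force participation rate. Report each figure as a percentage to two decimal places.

Employed = 2.38 + 26.09 + 108.53 = 137.00 million (anyone who worked, including part-time for economic reasons, counts as employed).
Unemployed = 4.63 million.
Labor force = 137.00 + 4.63 = 141.63 million.
Not in labor force = 13.07 + 52.00 + 0.74 + 3.38 + 10.34 = 79.53 million (those not working and not actively searching are outside the labor force — including those who want a job but have given up searching).
Civilian working-age population = 141.63 + 79.53 = 221.16 million.
Unemployment rate = 4.63 / 141.63 = 3.27%.
Labor force participation rate = 141.63 / 221.16 = 64.04%.

Unemployment rate ≈ 3.27%; labor force participation rate ≈ 64.04%.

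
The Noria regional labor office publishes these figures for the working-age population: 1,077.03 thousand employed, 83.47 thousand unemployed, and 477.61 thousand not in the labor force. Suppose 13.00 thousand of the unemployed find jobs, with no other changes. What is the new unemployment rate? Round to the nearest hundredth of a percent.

Initially, labor force = 1,077.03 + 83.47 = 1,160.50 thousand, so u = 83.47/1,160.50 = 7.19%.
After the change, unemployed falls and employed rises by 13.00; labor force unchanged → E = 1,090.03, U = 70.47, labor force = 1,160.50 thousand.
New unemployment rate = 70.47 / 1,160.50 = 6.07%.

New unemployment rate ≈ 6.07%.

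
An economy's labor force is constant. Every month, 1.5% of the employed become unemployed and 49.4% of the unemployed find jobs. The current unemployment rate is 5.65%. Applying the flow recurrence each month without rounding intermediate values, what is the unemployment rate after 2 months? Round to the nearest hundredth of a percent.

Unemployment rate after two months ≈ 3.60%.

With a fixed labor force, u_{t+1} = u_t + s·(1−u_t) − f·u_t = u_t·(1−s−f) + s.
Here 1−s−f = 0.491 and s = 0.015.
u_1 = 0.056500 × 0.491 + 0.015 = 0.042742.
u_2 = 0.042742 × 0.491 + 0.015 = 0.035986.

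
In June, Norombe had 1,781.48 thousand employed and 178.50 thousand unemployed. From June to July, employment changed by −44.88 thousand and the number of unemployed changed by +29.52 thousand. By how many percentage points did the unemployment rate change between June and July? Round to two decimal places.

The unemployment rate changed by +1.59 percentage points.

June: labor force = 1,781.48 + 178.50 = 1,959.98; u = 178.50/1,959.98 = 9.11%.
July: labor force = 1,736.60 + 208.02 = 1,944.62; u = 208.02/1,944.62 = 10.70%.
Change = 10.70% − 9.11% = +1.59 pp.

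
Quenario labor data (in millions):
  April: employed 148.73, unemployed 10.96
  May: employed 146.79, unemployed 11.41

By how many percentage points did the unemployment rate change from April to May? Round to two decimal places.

The unemployment rate changed by +0.35 percentage points.

April: labor force = 148.73 + 10.96 = 159.69; u = 10.96/159.69 = 6.86%.
May: labor force = 146.79 + 11.41 = 158.20; u = 11.41/158.20 = 7.21%.
Change = 7.21% − 6.86% = +0.35 pp.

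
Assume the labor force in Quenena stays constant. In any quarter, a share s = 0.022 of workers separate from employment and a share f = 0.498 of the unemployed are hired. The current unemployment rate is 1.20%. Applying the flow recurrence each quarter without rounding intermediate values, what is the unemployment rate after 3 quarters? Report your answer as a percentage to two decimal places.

With a fixed labor force, u_{t+1} = u_t + s·(1−u_t) − f·u_t = u_t·(1−s−f) + s.
Here 1−s−f = 0.480 and s = 0.022.
u_1 = 0.012000 × 0.480 + 0.022 = 0.027760.
u_2 = 0.027760 × 0.480 + 0.022 = 0.035325.
u_3 = 0.035325 × 0.480 + 0.022 = 0.038956.

Unemployment rate after three quarters ≈ 3.90%.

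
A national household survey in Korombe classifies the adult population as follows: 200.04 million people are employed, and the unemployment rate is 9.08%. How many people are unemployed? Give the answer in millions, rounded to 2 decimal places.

Let U be the number unemployed. The labor force is E + U, and U/(E+U) = 0.0908.
So U = 0.0908 × 200.04 / (1 − 0.0908) = 18.1636 / 0.9092 ≈ 19.98 million.

About 19.98 million are unemployed.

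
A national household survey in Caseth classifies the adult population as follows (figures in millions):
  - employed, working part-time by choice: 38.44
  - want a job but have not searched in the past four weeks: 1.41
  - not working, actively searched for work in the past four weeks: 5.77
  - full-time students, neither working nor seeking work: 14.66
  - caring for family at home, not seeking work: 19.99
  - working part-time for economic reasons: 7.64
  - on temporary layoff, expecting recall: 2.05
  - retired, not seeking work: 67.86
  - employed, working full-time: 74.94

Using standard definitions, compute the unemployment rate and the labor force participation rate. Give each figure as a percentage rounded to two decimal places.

Unemployment rate ≈ 6.07%; labor force participation rate ≈ 55.35%.

Employed = 38.44 + 7.64 + 74.94 = 121.02 million (anyone who worked, including part-time for economic reasons, counts as employed).
Unemployed = 5.77 + 2.05 = 7.82 million (jobless and actively searching, or on temporary layoff).
Labor force = 121.02 + 7.82 = 128.84 million.
Not in labor force = 1.41 + 14.66 + 19.99 + 67.86 = 103.92 million (those not working and not actively searching are outside the labor force — including those who want a job but have given up searching).
Civilian working-age population = 128.84 + 103.92 = 232.76 million.
Unemployment rate = 7.82 / 128.84 = 6.07%.
Labor force participation rate = 128.84 / 232.76 = 55.35%.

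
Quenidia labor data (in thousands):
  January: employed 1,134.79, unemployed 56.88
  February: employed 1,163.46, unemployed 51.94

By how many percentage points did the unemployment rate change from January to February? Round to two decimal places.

January: labor force = 1,134.79 + 56.88 = 1,191.67; u = 56.88/1,191.67 = 4.77%.
February: labor force = 1,163.46 + 51.94 = 1,215.40; u = 51.94/1,215.40 = 4.27%.
Change = 4.27% − 4.77% = −0.50 pp.

The unemployment rate changed by −0.50 percentage points.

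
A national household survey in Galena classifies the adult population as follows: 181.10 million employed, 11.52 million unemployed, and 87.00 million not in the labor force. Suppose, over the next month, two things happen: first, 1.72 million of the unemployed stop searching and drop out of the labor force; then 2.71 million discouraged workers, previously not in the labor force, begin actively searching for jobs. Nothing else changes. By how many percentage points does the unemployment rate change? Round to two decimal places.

Initially, labor force = 181.10 + 11.52 = 192.62 million, so u = 11.52/192.62 = 5.98%.
After the first change, unemployed and labor force both fall by 1.72 → E = 181.10, U = 9.80, labor force = 190.90 million.
After the second change, unemployed and labor force both rise by 2.71 → E = 181.10, U = 12.51, labor force = 193.61 million.
New unemployment rate = 12.51 / 193.61 = 6.46%.
Change = 6.46% − 5.98% = +0.48 percentage points.

The unemployment rate changes by +0.48 percentage points.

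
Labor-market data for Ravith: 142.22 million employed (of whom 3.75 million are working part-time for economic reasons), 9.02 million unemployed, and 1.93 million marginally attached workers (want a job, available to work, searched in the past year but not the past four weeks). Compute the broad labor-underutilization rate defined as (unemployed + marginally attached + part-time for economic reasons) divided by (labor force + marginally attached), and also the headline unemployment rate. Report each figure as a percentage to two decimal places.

Labor force = 142.22 + 9.02 = 151.24 million.
Numerator = 9.02 + 1.93 + 3.75 = 14.70 million.
Denominator = 151.24 + 1.93 = 153.17 million.
Broad rate = 14.70 / 153.17 = 9.60%.
Headline unemployment rate = 9.02 / 151.24 = 5.96%.

Broad underutilization rate ≈ 9.60%; headline unemployment rate ≈ 5.96%.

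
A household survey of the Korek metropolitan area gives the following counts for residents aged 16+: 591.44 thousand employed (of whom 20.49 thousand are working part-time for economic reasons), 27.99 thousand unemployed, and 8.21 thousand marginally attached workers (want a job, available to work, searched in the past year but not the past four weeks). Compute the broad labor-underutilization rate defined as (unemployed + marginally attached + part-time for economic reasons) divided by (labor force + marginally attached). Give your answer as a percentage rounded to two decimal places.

Broad underutilization rate ≈ 9.03%.

Labor force = 591.44 + 27.99 = 619.43 thousand.
Numerator = 27.99 + 8.21 + 20.49 = 56.69 thousand.
Denominator = 619.43 + 8.21 = 627.64 thousand.
Broad rate = 56.69 / 627.64 = 9.03%.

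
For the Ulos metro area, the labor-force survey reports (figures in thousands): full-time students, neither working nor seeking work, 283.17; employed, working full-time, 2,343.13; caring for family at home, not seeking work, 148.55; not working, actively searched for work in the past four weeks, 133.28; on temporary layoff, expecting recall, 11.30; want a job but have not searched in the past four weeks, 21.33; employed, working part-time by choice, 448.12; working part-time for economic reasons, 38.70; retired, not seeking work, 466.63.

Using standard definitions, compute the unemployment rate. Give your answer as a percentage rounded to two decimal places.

Unemployment rate ≈ 4.86%.

Employed = 2,343.13 + 448.12 + 38.70 = 2,829.95 thousand (anyone who worked, including part-time for economic reasons, counts as employed).
Unemployed = 133.28 + 11.30 = 144.58 thousand (jobless and actively searching, or on temporary layoff).
Labor force = 2,829.95 + 144.58 = 2,974.53 thousand.
Unemployment rate = 144.58 / 2,974.53 = 4.86%.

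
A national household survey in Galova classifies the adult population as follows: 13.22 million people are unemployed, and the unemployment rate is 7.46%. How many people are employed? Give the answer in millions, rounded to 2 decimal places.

Labor force = U / u = 13.22 / 0.0746 ≈ 177.21 million.
Employed = labor force − unemployed = 177.21 − 13.22 = 163.99 million.

About 163.99 million are employed.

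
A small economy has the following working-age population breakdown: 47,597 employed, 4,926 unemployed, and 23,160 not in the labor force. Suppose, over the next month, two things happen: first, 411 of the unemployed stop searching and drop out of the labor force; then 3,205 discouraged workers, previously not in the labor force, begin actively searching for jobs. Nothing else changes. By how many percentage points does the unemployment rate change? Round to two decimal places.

Initially, labor force = 47,597 + 4,926 = 52,523, so u = 4,926/52,523 = 9.38%.
After the first change, unemployed and labor force both fall by 411 → E = 47,597, U = 4,515, labor force = 52,112.
After the second change, unemployed and labor force both rise by 3,205 → E = 47,597, U = 7,720, labor force = 55,317.
New unemployment rate = 7,720 / 55,317 = 13.96%.
Change = 13.96% − 9.38% = +4.58 percentage points.

The unemployment rate changes by +4.58 percentage points.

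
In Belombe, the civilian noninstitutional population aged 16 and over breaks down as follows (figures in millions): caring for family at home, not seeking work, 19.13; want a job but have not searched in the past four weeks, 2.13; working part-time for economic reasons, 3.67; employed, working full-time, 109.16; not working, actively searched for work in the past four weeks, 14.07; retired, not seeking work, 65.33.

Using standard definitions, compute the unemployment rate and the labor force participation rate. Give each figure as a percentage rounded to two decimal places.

Unemployment rate ≈ 11.09%; labor force participation rate ≈ 59.44%.

Employed = 3.67 + 109.16 = 112.83 million (anyone who worked, including part-time for economic reasons, counts as employed).
Unemployed = 14.07 million.
Labor force = 112.83 + 14.07 = 126.90 million.
Not in labor force = 19.13 + 2.13 + 65.33 = 86.59 million (those not working and not actively searching are outside the labor force — including those who want a job but have given up searching).
Civilian working-age population = 126.90 + 86.59 = 213.49 million.
Unemployment rate = 14.07 / 126.90 = 11.09%.
Labor force participation rate = 126.90 / 213.49 = 59.44%.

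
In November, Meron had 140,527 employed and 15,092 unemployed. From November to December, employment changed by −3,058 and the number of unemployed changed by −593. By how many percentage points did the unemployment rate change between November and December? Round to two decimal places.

The unemployment rate changed by −0.16 percentage points.

November: labor force = 140,527 + 15,092 = 155,619; u = 15,092/155,619 = 9.70%.
December: labor force = 137,469 + 14,499 = 151,968; u = 14,499/151,968 = 9.54%.
Change = 9.54% − 9.70% = −0.16 pp.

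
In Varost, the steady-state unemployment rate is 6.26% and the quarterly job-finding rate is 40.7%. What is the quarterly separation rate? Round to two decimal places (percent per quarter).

Separation rate ≈ 2.72% per quarter.

From u* = s/(s+f): s = u·f/(1−u).
s = 0.0626 × 40.7 / (1 − 0.0626) = 2.5478 / 0.9374 ≈ 2.72% per quarter.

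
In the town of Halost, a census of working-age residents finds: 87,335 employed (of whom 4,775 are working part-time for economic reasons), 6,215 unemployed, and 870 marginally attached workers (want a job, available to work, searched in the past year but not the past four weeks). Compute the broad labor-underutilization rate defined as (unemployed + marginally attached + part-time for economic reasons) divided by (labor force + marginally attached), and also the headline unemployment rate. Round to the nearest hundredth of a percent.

Broad underutilization rate ≈ 12.56%; headline unemployment rate ≈ 6.64%.

Labor force = 87,335 + 6,215 = 93,550.
Numerator = 6,215 + 870 + 4,775 = 11,860.
Denominator = 93,550 + 870 = 94,420.
Broad rate = 11,860 / 94,420 = 12.56%.
Headline unemployment rate = 6,215 / 93,550 = 6.64%.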